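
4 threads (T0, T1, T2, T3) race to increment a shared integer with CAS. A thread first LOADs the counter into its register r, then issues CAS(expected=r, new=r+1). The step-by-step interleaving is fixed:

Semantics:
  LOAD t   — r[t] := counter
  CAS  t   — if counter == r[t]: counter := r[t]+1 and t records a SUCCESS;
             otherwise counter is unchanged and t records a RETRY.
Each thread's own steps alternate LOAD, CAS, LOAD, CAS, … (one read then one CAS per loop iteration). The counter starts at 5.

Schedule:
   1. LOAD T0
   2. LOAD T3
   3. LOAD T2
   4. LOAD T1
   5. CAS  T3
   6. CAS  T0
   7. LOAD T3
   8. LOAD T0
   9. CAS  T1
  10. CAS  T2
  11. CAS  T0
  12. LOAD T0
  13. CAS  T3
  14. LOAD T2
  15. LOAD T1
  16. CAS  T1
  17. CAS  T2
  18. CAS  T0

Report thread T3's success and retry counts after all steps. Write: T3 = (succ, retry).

[1] T0.load  rd  (counter 5, T0.r 5)
[2] T3.load  rd  (counter 5, T3.r 5)
[3] T2.load  rd  (counter 5, T2.r 5)
[4] T1.load  rd  (counter 5, T1.r 5)
[5] T3.cas  hit  (counter 6, T3.r 5)
[6] T0.cas  miss  (counter 6, T0.r 5)
[7] T3.load  rd  (counter 6, T3.r 6)
[8] T0.load  rd  (counter 6, T0.r 6)
[9] T1.cas  miss  (counter 6, T1.r 5)
[10] T2.cas  miss  (counter 6, T2.r 5)
[11] T0.cas  hit  (counter 7, T0.r 6)
[12] T0.load  rd  (counter 7, T0.r 7)
[13] T3.cas  miss  (counter 7, T3.r 6)
[14] T2.load  rd  (counter 7, T2.r 7)
[15] T1.load  rd  (counter 7, T1.r 7)
[16] T1.cas  hit  (counter 8, T1.r 7)
[17] T2.cas  miss  (counter 8, T2.r 7)
[18] T0.cas  miss  (counter 8, T0.r 7)

T3 = (1, 1)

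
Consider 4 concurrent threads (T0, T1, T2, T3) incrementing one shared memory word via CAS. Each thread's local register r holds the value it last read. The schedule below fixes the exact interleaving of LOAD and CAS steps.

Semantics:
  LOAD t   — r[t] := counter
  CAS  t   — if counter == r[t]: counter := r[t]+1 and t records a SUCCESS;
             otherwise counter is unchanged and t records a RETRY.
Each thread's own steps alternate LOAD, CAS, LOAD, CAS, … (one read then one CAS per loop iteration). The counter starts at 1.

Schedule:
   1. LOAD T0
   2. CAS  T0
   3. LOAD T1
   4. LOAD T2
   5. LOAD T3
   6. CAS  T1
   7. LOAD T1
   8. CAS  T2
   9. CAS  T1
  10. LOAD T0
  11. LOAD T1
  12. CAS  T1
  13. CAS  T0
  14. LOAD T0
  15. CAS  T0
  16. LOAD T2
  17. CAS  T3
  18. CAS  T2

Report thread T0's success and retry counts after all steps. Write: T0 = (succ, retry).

T0 = (2, 1)

T0 LOAD — after: cnt=1, r=1 — load
T0 CAS — after: cnt=2, r=1 — ok
T1 LOAD — after: cnt=2, r=2 — load
T2 LOAD — after: cnt=2, r=2 — load
T3 LOAD — after: cnt=2, r=2 — load
T1 CAS — after: cnt=3, r=2 — ok
T1 LOAD — after: cnt=3, r=3 — load
T2 CAS — after: cnt=3, r=2 — retry
T1 CAS — after: cnt=4, r=3 — ok
T0 LOAD — after: cnt=4, r=4 — load
T1 LOAD — after: cnt=4, r=4 — load
T1 CAS — after: cnt=5, r=4 — ok
T0 CAS — after: cnt=5, r=4 — retry
T0 LOAD — after: cnt=5, r=5 — load
T0 CAS — after: cnt=6, r=5 — ok
T2 LOAD — after: cnt=6, r=6 — load
T3 CAS — after: cnt=6, r=2 — retry
T2 CAS — after: cnt=7, r=6 — ok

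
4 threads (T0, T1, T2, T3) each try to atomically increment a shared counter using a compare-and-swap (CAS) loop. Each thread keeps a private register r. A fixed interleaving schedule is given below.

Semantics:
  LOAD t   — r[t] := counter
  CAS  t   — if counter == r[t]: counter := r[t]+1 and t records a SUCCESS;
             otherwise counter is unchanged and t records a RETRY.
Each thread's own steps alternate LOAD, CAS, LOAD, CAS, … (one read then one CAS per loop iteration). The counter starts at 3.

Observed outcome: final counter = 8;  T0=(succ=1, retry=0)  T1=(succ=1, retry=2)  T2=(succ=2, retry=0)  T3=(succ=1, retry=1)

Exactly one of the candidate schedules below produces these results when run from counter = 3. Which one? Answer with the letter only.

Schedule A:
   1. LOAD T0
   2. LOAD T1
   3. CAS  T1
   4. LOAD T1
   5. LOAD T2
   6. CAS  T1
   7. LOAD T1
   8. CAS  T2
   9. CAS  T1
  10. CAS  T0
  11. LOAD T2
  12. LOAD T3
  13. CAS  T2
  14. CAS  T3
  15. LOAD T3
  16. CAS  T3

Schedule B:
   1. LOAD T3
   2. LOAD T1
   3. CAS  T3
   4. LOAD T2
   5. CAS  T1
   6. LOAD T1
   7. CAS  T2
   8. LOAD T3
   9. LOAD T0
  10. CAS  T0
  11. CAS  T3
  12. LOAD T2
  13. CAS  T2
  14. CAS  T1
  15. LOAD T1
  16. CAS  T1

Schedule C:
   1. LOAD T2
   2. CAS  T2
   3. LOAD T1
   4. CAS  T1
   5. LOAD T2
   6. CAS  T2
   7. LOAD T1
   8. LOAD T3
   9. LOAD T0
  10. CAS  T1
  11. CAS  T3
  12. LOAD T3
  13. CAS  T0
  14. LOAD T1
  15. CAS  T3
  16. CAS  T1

B

Simulating candidate B:
T3 LOAD — after: cnt=3, r=3 — load
T1 LOAD — after: cnt=3, r=3 — load
T3 CAS — after: cnt=4, r=3 — ok
T2 LOAD — after: cnt=4, r=4 — load
T1 CAS — after: cnt=4, r=3 — retry
T1 LOAD — after: cnt=4, r=4 — load
T2 CAS — after: cnt=5, r=4 — ok
T3 LOAD — after: cnt=5, r=5 — load
T0 LOAD — after: cnt=5, r=5 — load
T0 CAS — after: cnt=6, r=5 — ok
T3 CAS — after: cnt=6, r=5 — retry
T2 LOAD — after: cnt=6, r=6 — load
T2 CAS — after: cnt=7, r=6 — ok
T1 CAS — after: cnt=7, r=4 — retry
T1 LOAD — after: cnt=7, r=7 — load
T1 CAS — after: cnt=8, r=7 — ok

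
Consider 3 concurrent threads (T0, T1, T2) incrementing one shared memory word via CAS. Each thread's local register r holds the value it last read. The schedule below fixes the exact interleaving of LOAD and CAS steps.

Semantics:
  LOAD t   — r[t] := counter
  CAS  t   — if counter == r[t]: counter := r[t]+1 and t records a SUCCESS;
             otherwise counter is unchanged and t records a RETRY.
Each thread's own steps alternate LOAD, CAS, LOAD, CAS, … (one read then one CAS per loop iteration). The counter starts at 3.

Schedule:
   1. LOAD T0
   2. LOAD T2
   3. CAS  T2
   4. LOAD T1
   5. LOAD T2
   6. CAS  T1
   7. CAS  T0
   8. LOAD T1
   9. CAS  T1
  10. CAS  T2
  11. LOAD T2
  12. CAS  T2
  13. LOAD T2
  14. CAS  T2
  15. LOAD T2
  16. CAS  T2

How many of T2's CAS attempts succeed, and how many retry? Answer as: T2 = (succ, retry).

   1) LOAD T0:  M=3  r_T0=3
   2) LOAD T2:  M=3  r_T2=3
   3) CAS  T2:  M=4  r_T2=3 ✓
   4) LOAD T1:  M=4  r_T1=4
   5) LOAD T2:  M=4  r_T2=4
   6) CAS  T1:  M=5  r_T1=4 ✓
   7) CAS  T0:  M=5  r_T0=3 ✗
   8) LOAD T1:  M=5  r_T1=5
   9) CAS  T1:  M=6  r_T1=5 ✓
  10) CAS  T2:  M=6  r_T2=4 ✗
  11) LOAD T2:  M=6  r_T2=6
  12) CAS  T2:  M=7  r_T2=6 ✓
  13) LOAD T2:  M=7  r_T2=7
  14) CAS  T2:  M=8  r_T2=7 ✓
  15) LOAD T2:  M=8  r_T2=8
  16) CAS  T2:  M=9  r_T2=8 ✓

T2 = (4, 1)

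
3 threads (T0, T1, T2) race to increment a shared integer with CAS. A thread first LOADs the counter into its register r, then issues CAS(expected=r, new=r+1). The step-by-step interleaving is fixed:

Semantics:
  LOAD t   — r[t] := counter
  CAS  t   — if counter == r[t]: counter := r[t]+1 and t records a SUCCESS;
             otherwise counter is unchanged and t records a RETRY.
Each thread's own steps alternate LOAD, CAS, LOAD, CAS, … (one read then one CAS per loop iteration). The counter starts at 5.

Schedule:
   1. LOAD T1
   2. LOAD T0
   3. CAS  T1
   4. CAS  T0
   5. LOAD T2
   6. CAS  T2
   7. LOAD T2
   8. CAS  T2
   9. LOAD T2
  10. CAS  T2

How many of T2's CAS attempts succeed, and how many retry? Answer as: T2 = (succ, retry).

[1] T1.load  rd  (counter 5, T1.r 5)
[2] T0.load  rd  (counter 5, T0.r 5)
[3] T1.cas  hit  (counter 6, T1.r 5)
[4] T0.cas  miss  (counter 6, T0.r 5)
[5] T2.load  rd  (counter 6, T2.r 6)
[6] T2.cas  hit  (counter 7, T2.r 6)
[7] T2.load  rd  (counter 7, T2.r 7)
[8] T2.cas  hit  (counter 8, T2.r 7)
[9] T2.load  rd  (counter 8, T2.r 8)
[10] T2.cas  hit  (counter 9, T2.r 8)

T2 = (3, 0)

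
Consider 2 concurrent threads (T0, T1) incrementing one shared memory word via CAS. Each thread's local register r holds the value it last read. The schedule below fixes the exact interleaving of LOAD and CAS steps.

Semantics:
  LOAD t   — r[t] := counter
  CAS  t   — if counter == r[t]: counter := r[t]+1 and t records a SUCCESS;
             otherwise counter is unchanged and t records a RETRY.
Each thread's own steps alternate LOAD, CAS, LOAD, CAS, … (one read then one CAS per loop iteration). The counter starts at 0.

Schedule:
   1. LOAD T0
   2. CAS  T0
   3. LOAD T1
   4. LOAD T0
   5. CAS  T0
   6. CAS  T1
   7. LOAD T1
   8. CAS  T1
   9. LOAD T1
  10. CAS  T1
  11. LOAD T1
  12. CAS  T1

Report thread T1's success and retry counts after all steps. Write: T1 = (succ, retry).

   1) LOAD T0:  M=0  r_T0=0
   2) CAS  T0:  M=1  r_T0=0 ✓
   3) LOAD T1:  M=1  r_T1=1
   4) LOAD T0:  M=1  r_T0=1
   5) CAS  T0:  M=2  r_T0=1 ✓
   6) CAS  T1:  M=2  r_T1=1 ✗
   7) LOAD T1:  M=2  r_T1=2
   8) CAS  T1:  M=3  r_T1=2 ✓
   9) LOAD T1:  M=3  r_T1=3
  10) CAS  T1:  M=4  r_T1=3 ✓
  11) LOAD T1:  M=4  r_T1=4
  12) CAS  T1:  M=5  r_T1=4 ✓

T1 = (3, 1)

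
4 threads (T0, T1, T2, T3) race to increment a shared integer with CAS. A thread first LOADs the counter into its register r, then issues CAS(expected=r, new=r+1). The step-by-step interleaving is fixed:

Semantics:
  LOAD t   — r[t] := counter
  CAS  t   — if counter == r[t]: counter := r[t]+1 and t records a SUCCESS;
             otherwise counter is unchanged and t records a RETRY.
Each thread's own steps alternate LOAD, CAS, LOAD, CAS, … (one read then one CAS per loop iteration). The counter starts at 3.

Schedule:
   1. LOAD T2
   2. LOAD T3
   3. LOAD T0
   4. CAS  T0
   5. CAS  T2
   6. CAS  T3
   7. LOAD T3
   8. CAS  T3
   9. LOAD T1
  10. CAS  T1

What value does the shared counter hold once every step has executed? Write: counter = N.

counter = 6

   1) LOAD T2:  M=3  r_T2=3
   2) LOAD T3:  M=3  r_T3=3
   3) LOAD T0:  M=3  r_T0=3
   4) CAS  T0:  M=4  r_T0=3 ✓
   5) CAS  T2:  M=4  r_T2=3 ✗
   6) CAS  T3:  M=4  r_T3=3 ✗
   7) LOAD T3:  M=4  r_T3=4
   8) CAS  T3:  M=5  r_T3=4 ✓
   9) LOAD T1:  M=5  r_T1=5
  10) CAS  T1:  M=6  r_T1=5 ✓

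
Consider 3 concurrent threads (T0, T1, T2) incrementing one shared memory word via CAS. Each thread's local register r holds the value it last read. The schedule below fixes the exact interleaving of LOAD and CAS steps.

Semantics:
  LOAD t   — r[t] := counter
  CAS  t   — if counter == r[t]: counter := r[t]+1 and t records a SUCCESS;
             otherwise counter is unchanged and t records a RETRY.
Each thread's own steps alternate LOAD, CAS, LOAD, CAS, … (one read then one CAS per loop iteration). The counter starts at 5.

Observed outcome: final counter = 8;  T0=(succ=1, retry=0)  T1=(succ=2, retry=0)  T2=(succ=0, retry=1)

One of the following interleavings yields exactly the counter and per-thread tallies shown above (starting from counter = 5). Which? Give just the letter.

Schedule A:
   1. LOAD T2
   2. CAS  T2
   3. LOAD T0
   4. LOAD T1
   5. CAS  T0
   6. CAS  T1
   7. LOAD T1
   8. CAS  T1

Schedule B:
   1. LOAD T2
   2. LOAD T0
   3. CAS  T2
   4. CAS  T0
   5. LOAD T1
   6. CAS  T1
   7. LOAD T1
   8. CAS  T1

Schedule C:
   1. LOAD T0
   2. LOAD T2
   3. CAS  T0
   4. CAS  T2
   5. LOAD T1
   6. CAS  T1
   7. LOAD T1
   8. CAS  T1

C

Simulating candidate C:
step 1: T0 LOAD ⇒ load; ctr=5 reg=5
step 2: T2 LOAD ⇒ load; ctr=5 reg=5
step 3: T0 CAS ⇒ ok; ctr=6 reg=5
step 4: T2 CAS ⇒ retry; ctr=6 reg=5
step 5: T1 LOAD ⇒ load; ctr=6 reg=6
step 6: T1 CAS ⇒ ok; ctr=7 reg=6
step 7: T1 LOAD ⇒ load; ctr=7 reg=7
step 8: T1 CAS ⇒ ok; ctr=8 reg=7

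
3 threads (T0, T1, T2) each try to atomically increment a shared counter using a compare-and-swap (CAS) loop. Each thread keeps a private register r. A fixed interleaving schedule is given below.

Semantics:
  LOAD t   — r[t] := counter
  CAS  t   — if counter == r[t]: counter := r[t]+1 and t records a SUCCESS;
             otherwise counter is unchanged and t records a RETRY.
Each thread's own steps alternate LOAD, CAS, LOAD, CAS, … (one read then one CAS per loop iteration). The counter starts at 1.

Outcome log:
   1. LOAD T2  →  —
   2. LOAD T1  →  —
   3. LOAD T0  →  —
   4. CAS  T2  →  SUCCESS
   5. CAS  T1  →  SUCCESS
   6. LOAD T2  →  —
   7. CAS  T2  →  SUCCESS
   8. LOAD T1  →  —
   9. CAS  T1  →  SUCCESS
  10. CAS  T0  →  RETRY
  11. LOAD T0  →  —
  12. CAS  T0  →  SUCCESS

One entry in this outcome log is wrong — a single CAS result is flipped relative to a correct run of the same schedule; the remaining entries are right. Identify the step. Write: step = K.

Correct run:
T2 LOAD — after: cnt=1, r=1 — load
T1 LOAD — after: cnt=1, r=1 — load
T0 LOAD — after: cnt=1, r=1 — load
T2 CAS — after: cnt=2, r=1 — ok
T1 CAS — after: cnt=2, r=1 — retry
T2 LOAD — after: cnt=2, r=2 — load
T2 CAS — after: cnt=3, r=2 — ok
T1 LOAD — after: cnt=3, r=3 — load
T1 CAS — after: cnt=4, r=3 — ok
T0 CAS — after: cnt=4, r=1 — retry
T0 LOAD — after: cnt=4, r=4 — load
T0 CAS — after: cnt=5, r=4 — ok
Log disagrees first at step 5.

step = 5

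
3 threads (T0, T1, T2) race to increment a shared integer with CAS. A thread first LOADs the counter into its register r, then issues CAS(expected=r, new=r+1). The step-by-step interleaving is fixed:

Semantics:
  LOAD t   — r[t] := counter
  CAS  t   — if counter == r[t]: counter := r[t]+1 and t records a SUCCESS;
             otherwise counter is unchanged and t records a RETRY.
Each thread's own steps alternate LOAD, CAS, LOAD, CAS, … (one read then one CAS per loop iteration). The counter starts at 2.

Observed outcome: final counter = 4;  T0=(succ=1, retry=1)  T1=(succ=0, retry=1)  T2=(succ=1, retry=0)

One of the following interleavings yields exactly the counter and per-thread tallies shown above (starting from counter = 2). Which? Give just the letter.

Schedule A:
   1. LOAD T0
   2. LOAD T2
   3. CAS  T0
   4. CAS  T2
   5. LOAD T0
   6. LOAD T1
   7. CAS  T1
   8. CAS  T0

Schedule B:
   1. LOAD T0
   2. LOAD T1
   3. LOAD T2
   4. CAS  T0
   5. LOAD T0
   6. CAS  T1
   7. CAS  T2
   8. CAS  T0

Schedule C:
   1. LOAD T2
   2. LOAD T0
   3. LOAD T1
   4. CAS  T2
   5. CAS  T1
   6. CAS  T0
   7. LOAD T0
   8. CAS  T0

Run C:
[1] T2.load  rd  (counter 2, T2.r 2)
[2] T0.load  rd  (counter 2, T0.r 2)
[3] T1.load  rd  (counter 2, T1.r 2)
[4] T2.cas  hit  (counter 3, T2.r 2)
[5] T1.cas  miss  (counter 3, T1.r 2)
[6] T0.cas  miss  (counter 3, T0.r 2)
[7] T0.load  rd  (counter 3, T0.r 3)
[8] T0.cas  hit  (counter 4, T0.r 3)

C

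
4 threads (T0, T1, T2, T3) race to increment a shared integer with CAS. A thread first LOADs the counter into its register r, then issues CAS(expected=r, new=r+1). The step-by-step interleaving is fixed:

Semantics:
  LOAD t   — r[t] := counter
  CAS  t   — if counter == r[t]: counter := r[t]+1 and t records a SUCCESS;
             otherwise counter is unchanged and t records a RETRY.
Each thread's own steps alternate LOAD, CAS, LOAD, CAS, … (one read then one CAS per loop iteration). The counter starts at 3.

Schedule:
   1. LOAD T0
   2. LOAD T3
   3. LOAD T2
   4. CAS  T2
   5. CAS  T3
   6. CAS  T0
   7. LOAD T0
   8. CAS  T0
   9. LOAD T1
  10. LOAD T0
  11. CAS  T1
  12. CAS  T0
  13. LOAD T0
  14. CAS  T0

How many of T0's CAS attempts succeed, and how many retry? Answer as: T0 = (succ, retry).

T0 LOAD — after: cnt=3, r=3 — load
T3 LOAD — after: cnt=3, r=3 — load
T2 LOAD — after: cnt=3, r=3 — load
T2 CAS — after: cnt=4, r=3 — ok
T3 CAS — after: cnt=4, r=3 — retry
T0 CAS — after: cnt=4, r=3 — retry
T0 LOAD — after: cnt=4, r=4 — load
T0 CAS — after: cnt=5, r=4 — ok
T1 LOAD — after: cnt=5, r=5 — load
T0 LOAD — after: cnt=5, r=5 — load
T1 CAS — after: cnt=6, r=5 — ok
T0 CAS — after: cnt=6, r=5 — retry
T0 LOAD — after: cnt=6, r=6 — load
T0 CAS — after: cnt=7, r=6 — ok

T0 = (2, 2)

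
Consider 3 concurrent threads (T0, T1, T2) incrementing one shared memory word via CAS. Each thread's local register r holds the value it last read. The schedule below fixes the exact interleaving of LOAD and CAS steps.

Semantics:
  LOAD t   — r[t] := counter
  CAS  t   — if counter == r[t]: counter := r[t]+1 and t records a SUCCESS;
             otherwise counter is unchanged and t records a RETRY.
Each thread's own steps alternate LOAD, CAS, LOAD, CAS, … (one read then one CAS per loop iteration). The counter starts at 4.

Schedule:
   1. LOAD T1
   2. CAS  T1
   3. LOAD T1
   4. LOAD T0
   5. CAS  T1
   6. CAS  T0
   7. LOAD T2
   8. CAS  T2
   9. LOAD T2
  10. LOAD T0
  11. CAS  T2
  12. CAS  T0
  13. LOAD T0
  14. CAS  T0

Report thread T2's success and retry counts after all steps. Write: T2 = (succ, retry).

T2 = (2, 0)

   1) LOAD T1:  M=4  r_T1=4
   2) CAS  T1:  M=5  r_T1=4 ✓
   3) LOAD T1:  M=5  r_T1=5
   4) LOAD T0:  M=5  r_T0=5
   5) CAS  T1:  M=6  r_T1=5 ✓
   6) CAS  T0:  M=6  r_T0=5 ✗
   7) LOAD T2:  M=6  r_T2=6
   8) CAS  T2:  M=7  r_T2=6 ✓
   9) LOAD T2:  M=7  r_T2=7
  10) LOAD T0:  M=7  r_T0=7
  11) CAS  T2:  M=8  r_T2=7 ✓
  12) CAS  T0:  M=8  r_T0=7 ✗
  13) LOAD T0:  M=8  r_T0=8
  14) CAS  T0:  M=9  r_T0=8 ✓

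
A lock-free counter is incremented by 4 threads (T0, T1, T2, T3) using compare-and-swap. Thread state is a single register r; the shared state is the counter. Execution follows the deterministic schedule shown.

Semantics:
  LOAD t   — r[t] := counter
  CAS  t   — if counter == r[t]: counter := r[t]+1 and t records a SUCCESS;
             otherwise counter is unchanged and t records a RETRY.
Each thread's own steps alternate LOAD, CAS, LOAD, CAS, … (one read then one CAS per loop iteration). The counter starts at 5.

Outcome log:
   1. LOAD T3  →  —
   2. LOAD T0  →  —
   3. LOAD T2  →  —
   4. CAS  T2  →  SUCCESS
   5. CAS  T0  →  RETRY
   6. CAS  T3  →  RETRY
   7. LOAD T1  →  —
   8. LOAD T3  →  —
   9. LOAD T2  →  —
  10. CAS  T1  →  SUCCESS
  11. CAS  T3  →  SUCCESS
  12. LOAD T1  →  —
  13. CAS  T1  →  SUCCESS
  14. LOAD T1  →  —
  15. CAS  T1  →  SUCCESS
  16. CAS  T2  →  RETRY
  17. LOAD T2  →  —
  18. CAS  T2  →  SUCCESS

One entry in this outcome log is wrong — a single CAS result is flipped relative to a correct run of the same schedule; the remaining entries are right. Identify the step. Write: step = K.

step = 11

Correct run:
   1) LOAD T3:  M=5  r_T3=5
   2) LOAD T0:  M=5  r_T0=5
   3) LOAD T2:  M=5  r_T2=5
   4) CAS  T2:  M=6  r_T2=5 ✓
   5) CAS  T0:  M=6  r_T0=5 ✗
   6) CAS  T3:  M=6  r_T3=5 ✗
   7) LOAD T1:  M=6  r_T1=6
   8) LOAD T3:  M=6  r_T3=6
   9) LOAD T2:  M=6  r_T2=6
  10) CAS  T1:  M=7  r_T1=6 ✓
  11) CAS  T3:  M=7  r_T3=6 ✗
  12) LOAD T1:  M=7  r_T1=7
  13) CAS  T1:  M=8  r_T1=7 ✓
  14) LOAD T1:  M=8  r_T1=8
  15) CAS  T1:  M=9  r_T1=8 ✓
  16) CAS  T2:  M=9  r_T2=6 ✗
  17) LOAD T2:  M=9  r_T2=9
  18) CAS  T2:  M=10  r_T2=9 ✓
Flip is step 11.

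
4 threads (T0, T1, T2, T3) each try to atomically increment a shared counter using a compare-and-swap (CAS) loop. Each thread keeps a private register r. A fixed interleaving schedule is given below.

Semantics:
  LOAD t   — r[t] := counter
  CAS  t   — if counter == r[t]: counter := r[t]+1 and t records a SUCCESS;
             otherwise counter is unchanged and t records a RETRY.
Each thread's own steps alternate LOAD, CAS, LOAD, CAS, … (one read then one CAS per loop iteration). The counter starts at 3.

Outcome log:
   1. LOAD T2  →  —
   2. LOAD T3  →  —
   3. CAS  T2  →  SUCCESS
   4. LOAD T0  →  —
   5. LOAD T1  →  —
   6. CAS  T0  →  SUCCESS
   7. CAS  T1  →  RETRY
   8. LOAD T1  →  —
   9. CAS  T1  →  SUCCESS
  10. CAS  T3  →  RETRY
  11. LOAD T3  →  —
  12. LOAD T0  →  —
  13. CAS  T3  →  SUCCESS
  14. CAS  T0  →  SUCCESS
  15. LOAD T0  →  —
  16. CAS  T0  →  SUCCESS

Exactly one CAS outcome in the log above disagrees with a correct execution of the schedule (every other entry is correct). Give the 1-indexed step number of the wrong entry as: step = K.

Correct run:
step 1: T2 LOAD ⇒ load; ctr=3 reg=3
step 2: T3 LOAD ⇒ load; ctr=3 reg=3
step 3: T2 CAS ⇒ ok; ctr=4 reg=3
step 4: T0 LOAD ⇒ load; ctr=4 reg=4
step 5: T1 LOAD ⇒ load; ctr=4 reg=4
step 6: T0 CAS ⇒ ok; ctr=5 reg=4
step 7: T1 CAS ⇒ retry; ctr=5 reg=4
step 8: T1 LOAD ⇒ load; ctr=5 reg=5
step 9: T1 CAS ⇒ ok; ctr=6 reg=5
step 10: T3 CAS ⇒ retry; ctr=6 reg=3
step 11: T3 LOAD ⇒ load; ctr=6 reg=6
step 12: T0 LOAD ⇒ load; ctr=6 reg=6
step 13: T3 CAS ⇒ ok; ctr=7 reg=6
step 14: T0 CAS ⇒ retry; ctr=7 reg=6
step 15: T0 LOAD ⇒ load; ctr=7 reg=7
step 16: T0 CAS ⇒ ok; ctr=8 reg=7
Mismatch at 14.

step = 14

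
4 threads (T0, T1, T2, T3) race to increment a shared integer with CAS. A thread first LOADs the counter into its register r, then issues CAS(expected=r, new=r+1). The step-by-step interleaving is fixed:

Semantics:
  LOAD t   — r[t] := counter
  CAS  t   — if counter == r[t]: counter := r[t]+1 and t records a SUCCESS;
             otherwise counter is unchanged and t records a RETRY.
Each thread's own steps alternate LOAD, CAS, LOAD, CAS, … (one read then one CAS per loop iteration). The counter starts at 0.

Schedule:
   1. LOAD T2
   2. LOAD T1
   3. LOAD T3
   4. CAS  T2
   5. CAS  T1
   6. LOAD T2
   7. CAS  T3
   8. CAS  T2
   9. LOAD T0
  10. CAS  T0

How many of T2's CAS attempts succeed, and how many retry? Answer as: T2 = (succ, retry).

1. LOAD T2 → mem=0 r[T2]=0 [LOAD]
2. LOAD T1 → mem=0 r[T1]=0 [LOAD]
3. LOAD T3 → mem=0 r[T3]=0 [LOAD]
4. CAS T2 → mem=1 r[T2]=0 [OK]
5. CAS T1 → mem=1 r[T1]=0 [RETRY]
6. LOAD T2 → mem=1 r[T2]=1 [LOAD]
7. CAS T3 → mem=1 r[T3]=0 [RETRY]
8. CAS T2 → mem=2 r[T2]=1 [OK]
9. LOAD T0 → mem=2 r[T0]=2 [LOAD]
10. CAS T0 → mem=3 r[T0]=2 [OK]

T2 = (2, 0)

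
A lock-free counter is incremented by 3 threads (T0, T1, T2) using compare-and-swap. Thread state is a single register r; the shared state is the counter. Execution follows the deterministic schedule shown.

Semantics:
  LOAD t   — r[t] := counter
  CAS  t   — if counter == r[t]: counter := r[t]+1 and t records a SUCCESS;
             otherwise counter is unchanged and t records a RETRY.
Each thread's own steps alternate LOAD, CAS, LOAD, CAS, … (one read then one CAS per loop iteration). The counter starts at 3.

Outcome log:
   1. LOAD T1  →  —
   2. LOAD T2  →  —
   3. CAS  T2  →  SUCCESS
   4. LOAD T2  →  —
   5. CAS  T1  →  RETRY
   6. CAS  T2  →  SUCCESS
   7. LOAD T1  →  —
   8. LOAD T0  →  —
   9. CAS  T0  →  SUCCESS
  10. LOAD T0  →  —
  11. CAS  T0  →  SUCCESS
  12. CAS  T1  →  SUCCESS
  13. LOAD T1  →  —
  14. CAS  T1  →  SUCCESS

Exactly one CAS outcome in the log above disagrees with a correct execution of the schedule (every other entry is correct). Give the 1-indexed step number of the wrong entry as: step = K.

step = 12

Correct run:
step 1: T1 LOAD ⇒ load; ctr=3 reg=3
step 2: T2 LOAD ⇒ load; ctr=3 reg=3
step 3: T2 CAS ⇒ ok; ctr=4 reg=3
step 4: T2 LOAD ⇒ load; ctr=4 reg=4
step 5: T1 CAS ⇒ retry; ctr=4 reg=3
step 6: T2 CAS ⇒ ok; ctr=5 reg=4
step 7: T1 LOAD ⇒ load; ctr=5 reg=5
step 8: T0 LOAD ⇒ load; ctr=5 reg=5
step 9: T0 CAS ⇒ ok; ctr=6 reg=5
step 10: T0 LOAD ⇒ load; ctr=6 reg=6
step 11: T0 CAS ⇒ ok; ctr=7 reg=6
step 12: T1 CAS ⇒ retry; ctr=7 reg=5
step 13: T1 LOAD ⇒ load; ctr=7 reg=7
step 14: T1 CAS ⇒ ok; ctr=8 reg=7
Log disagrees first at step 12.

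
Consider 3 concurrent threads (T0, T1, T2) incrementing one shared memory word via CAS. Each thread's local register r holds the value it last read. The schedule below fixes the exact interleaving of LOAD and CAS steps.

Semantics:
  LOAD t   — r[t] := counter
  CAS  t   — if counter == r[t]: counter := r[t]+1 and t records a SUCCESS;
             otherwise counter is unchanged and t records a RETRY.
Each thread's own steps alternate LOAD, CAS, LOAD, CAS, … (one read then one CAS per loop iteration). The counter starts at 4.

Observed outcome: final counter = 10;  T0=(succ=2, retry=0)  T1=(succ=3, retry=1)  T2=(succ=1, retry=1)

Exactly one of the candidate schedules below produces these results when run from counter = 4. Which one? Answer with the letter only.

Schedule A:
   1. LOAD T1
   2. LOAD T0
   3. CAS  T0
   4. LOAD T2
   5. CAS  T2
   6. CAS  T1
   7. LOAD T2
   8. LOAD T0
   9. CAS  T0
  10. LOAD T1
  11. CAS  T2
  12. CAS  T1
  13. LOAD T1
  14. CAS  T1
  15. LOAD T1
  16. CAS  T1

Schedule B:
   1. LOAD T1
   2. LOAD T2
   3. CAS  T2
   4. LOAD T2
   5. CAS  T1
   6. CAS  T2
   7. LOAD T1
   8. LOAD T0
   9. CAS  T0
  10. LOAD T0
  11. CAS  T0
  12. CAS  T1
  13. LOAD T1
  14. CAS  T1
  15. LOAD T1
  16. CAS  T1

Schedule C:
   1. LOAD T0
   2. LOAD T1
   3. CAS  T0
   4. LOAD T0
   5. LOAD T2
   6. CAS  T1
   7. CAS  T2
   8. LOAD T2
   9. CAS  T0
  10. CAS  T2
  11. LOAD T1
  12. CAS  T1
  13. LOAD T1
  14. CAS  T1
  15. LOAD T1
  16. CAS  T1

Simulating candidate A:
   1) LOAD T1:  M=4  r_T1=4
   2) LOAD T0:  M=4  r_T0=4
   3) CAS  T0:  M=5  r_T0=4 ✓
   4) LOAD T2:  M=5  r_T2=5
   5) CAS  T2:  M=6  r_T2=5 ✓
   6) CAS  T1:  M=6  r_T1=4 ✗
   7) LOAD T2:  M=6  r_T2=6
   8) LOAD T0:  M=6  r_T0=6
   9) CAS  T0:  M=7  r_T0=6 ✓
  10) LOAD T1:  M=7  r_T1=7
  11) CAS  T2:  M=7  r_T2=6 ✗
  12) CAS  T1:  M=8  r_T1=7 ✓
  13) LOAD T1:  M=8  r_T1=8
  14) CAS  T1:  M=9  r_T1=8 ✓
  15) LOAD T1:  M=9  r_T1=9
  16) CAS  T1:  M=10  r_T1=9 ✓

A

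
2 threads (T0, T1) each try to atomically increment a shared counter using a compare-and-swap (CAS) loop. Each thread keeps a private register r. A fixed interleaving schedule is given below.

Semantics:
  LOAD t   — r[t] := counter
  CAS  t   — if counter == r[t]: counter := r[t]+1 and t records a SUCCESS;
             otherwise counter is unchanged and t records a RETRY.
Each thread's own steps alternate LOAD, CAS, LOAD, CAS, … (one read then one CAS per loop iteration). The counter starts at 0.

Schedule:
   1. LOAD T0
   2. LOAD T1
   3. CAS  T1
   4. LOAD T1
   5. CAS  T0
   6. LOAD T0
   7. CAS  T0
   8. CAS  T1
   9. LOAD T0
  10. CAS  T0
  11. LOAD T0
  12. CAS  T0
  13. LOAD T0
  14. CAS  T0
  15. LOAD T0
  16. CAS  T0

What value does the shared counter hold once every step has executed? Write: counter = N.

counter = 6

step 1: T0 LOAD ⇒ load; ctr=0 reg=0
step 2: T1 LOAD ⇒ load; ctr=0 reg=0
step 3: T1 CAS ⇒ ok; ctr=1 reg=0
step 4: T1 LOAD ⇒ load; ctr=1 reg=1
step 5: T0 CAS ⇒ retry; ctr=1 reg=0
step 6: T0 LOAD ⇒ load; ctr=1 reg=1
step 7: T0 CAS ⇒ ok; ctr=2 reg=1
step 8: T1 CAS ⇒ retry; ctr=2 reg=1
step 9: T0 LOAD ⇒ load; ctr=2 reg=2
step 10: T0 CAS ⇒ ok; ctr=3 reg=2
step 11: T0 LOAD ⇒ load; ctr=3 reg=3
step 12: T0 CAS ⇒ ok; ctr=4 reg=3
step 13: T0 LOAD ⇒ load; ctr=4 reg=4
step 14: T0 CAS ⇒ ok; ctr=5 reg=4
step 15: T0 LOAD ⇒ load; ctr=5 reg=5
step 16: T0 CAS ⇒ ok; ctr=6 reg=5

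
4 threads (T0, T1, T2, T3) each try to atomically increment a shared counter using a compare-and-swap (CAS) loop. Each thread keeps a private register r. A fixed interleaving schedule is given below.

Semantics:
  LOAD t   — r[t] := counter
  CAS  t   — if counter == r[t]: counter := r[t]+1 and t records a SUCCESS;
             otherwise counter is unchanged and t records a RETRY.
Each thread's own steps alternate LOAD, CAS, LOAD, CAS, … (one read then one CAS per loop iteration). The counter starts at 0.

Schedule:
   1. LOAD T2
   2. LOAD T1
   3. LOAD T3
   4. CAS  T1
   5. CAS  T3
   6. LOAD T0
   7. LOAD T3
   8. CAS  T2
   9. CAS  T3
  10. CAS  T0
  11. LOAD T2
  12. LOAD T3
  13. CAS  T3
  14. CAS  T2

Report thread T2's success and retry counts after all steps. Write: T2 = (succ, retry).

T2 = (0, 2)

#1 T2 reads 0
#2 T1 reads 0
#3 T3 reads 0
#4 T1 CAS(0→1) writes; counter now 1
#5 T3 CAS(0→1) fails; counter now 1
#6 T0 reads 1
#7 T3 reads 1
#8 T2 CAS(0→1) fails; counter now 1
#9 T3 CAS(1→2) writes; counter now 2
#10 T0 CAS(1→2) fails; counter now 2
#11 T2 reads 2
#12 T3 reads 2
#13 T3 CAS(2→3) writes; counter now 3
#14 T2 CAS(2→3) fails; counter now 3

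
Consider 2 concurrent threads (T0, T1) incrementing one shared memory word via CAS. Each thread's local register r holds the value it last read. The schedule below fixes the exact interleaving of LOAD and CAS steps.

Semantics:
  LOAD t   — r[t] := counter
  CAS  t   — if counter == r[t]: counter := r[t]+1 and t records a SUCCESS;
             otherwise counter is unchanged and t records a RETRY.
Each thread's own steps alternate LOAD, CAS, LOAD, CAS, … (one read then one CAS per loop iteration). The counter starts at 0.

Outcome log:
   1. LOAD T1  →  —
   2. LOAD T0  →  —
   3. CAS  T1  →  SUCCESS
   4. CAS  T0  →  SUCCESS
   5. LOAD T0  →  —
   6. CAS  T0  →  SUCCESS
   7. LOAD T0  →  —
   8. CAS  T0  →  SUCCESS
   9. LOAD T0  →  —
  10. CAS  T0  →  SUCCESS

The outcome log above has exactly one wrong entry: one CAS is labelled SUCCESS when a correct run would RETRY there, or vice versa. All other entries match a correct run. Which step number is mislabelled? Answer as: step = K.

step = 4

Re-executing:
[1] T1.load  rd  (counter 0, T1.r 0)
[2] T0.load  rd  (counter 0, T0.r 0)
[3] T1.cas  hit  (counter 1, T1.r 0)
[4] T0.cas  miss  (counter 1, T0.r 0)
[5] T0.load  rd  (counter 1, T0.r 1)
[6] T0.cas  hit  (counter 2, T0.r 1)
[7] T0.load  rd  (counter 2, T0.r 2)
[8] T0.cas  hit  (counter 3, T0.r 2)
[9] T0.load  rd  (counter 3, T0.r 3)
[10] T0.cas  hit  (counter 4, T0.r 3)
Mismatch at 4.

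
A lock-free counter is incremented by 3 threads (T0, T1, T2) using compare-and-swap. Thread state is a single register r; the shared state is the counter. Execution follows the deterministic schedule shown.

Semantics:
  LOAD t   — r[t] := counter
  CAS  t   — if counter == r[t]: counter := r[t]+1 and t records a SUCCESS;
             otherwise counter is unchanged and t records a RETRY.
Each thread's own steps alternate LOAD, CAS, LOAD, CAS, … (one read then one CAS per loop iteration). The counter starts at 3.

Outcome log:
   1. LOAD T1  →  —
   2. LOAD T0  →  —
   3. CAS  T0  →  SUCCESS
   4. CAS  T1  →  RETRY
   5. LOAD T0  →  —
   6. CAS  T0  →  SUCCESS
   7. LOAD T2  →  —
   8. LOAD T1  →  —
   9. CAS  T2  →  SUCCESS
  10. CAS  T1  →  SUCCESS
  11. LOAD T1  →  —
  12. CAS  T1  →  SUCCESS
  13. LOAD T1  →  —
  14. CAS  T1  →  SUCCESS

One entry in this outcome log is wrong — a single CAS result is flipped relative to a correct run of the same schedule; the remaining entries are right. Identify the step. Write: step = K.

Correct run:
#1 T1 reads 3
#2 T0 reads 3
#3 T0 CAS(3→4) writes; counter now 4
#4 T1 CAS(3→4) fails; counter now 4
#5 T0 reads 4
#6 T0 CAS(4→5) writes; counter now 5
#7 T2 reads 5
#8 T1 reads 5
#9 T2 CAS(5→6) writes; counter now 6
#10 T1 CAS(5→6) fails; counter now 6
#11 T1 reads 6
#12 T1 CAS(6→7) writes; counter now 7
#13 T1 reads 7
#14 T1 CAS(7→8) writes; counter now 8
Mismatch at 10.

step = 10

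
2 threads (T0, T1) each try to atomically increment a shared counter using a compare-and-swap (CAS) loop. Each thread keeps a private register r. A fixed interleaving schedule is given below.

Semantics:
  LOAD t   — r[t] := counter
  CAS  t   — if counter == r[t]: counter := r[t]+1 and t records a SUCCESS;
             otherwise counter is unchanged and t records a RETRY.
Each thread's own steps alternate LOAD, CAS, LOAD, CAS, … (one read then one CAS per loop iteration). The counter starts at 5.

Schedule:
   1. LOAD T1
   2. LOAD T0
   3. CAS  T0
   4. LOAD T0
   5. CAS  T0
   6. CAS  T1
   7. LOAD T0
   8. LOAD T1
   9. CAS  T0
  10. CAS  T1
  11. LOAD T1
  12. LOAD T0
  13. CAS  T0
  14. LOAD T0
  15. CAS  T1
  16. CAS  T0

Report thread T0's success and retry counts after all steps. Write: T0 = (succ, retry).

T1 LOAD — after: cnt=5, r=5 — load
T0 LOAD — after: cnt=5, r=5 — load
T0 CAS — after: cnt=6, r=5 — ok
T0 LOAD — after: cnt=6, r=6 — load
T0 CAS — after: cnt=7, r=6 — ok
T1 CAS — after: cnt=7, r=5 — retry
T0 LOAD — after: cnt=7, r=7 — load
T1 LOAD — after: cnt=7, r=7 — load
T0 CAS — after: cnt=8, r=7 — ok
T1 CAS — after: cnt=8, r=7 — retry
T1 LOAD — after: cnt=8, r=8 — load
T0 LOAD — after: cnt=8, r=8 — load
T0 CAS — after: cnt=9, r=8 — ok
T0 LOAD — after: cnt=9, r=9 — load
T1 CAS — after: cnt=9, r=8 — retry
T0 CAS — after: cnt=10, r=9 — ok

T0 = (5, 0)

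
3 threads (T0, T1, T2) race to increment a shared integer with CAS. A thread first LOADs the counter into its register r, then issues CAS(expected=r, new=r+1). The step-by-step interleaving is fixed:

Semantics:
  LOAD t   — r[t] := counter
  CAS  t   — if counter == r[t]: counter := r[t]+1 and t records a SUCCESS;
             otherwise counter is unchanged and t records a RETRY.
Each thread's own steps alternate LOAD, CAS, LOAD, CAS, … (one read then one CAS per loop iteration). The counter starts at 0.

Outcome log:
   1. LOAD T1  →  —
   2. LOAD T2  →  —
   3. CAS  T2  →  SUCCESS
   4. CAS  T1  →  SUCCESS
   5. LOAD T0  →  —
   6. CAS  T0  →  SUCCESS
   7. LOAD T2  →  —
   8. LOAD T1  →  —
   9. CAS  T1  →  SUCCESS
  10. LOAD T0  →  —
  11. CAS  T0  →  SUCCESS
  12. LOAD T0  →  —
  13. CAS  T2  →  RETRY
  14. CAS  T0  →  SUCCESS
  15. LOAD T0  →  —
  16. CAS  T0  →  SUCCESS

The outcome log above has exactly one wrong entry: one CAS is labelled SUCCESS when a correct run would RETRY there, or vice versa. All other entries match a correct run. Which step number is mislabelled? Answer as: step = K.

Reference trace:
   1) LOAD T1:  M=0  r_T1=0
   2) LOAD T2:  M=0  r_T2=0
   3) CAS  T2:  M=1  r_T2=0 ✓
   4) CAS  T1:  M=1  r_T1=0 ✗
   5) LOAD T0:  M=1  r_T0=1
   6) CAS  T0:  M=2  r_T0=1 ✓
   7) LOAD T2:  M=2  r_T2=2
   8) LOAD T1:  M=2  r_T1=2
   9) CAS  T1:  M=3  r_T1=2 ✓
  10) LOAD T0:  M=3  r_T0=3
  11) CAS  T0:  M=4  r_T0=3 ✓
  12) LOAD T0:  M=4  r_T0=4
  13) CAS  T2:  M=4  r_T2=2 ✗
  14) CAS  T0:  M=5  r_T0=4 ✓
  15) LOAD T0:  M=5  r_T0=5
  16) CAS  T0:  M=6  r_T0=5 ✓
Log disagrees first at step 4.

step = 4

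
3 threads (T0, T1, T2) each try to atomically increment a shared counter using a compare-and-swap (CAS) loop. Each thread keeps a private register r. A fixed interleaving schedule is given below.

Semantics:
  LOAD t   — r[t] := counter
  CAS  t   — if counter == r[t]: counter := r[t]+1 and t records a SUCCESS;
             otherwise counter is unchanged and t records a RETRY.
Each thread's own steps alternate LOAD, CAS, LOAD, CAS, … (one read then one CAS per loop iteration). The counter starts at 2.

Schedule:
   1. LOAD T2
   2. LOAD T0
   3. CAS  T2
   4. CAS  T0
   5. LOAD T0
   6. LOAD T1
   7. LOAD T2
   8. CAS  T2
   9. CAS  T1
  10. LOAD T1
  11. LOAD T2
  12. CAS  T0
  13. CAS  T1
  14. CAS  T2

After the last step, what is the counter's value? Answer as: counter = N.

T2 LOAD — after: cnt=2, r=2 — load
T0 LOAD — after: cnt=2, r=2 — load
T2 CAS — after: cnt=3, r=2 — ok
T0 CAS — after: cnt=3, r=2 — retry
T0 LOAD — after: cnt=3, r=3 — load
T1 LOAD — after: cnt=3, r=3 — load
T2 LOAD — after: cnt=3, r=3 — load
T2 CAS — after: cnt=4, r=3 — ok
T1 CAS — after: cnt=4, r=3 — retry
T1 LOAD — after: cnt=4, r=4 — load
T2 LOAD — after: cnt=4, r=4 — load
T0 CAS — after: cnt=4, r=3 — retry
T1 CAS — after: cnt=5, r=4 — ok
T2 CAS — after: cnt=5, r=4 — retry

counter = 5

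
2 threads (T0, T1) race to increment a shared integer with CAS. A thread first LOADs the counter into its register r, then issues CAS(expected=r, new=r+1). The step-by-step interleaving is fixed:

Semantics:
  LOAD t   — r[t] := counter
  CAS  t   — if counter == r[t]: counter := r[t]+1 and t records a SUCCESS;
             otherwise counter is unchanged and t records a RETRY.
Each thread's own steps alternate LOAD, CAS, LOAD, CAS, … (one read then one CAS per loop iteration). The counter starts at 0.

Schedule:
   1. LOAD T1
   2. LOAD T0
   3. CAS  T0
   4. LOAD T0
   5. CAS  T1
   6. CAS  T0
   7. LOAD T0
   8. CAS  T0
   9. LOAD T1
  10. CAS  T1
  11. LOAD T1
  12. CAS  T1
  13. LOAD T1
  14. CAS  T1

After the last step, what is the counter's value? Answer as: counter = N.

counter = 6

#1 T1 reads 0
#2 T0 reads 0
#3 T0 CAS(0→1) writes; counter now 1
#4 T0 reads 1
#5 T1 CAS(0→1) fails; counter now 1
#6 T0 CAS(1→2) writes; counter now 2
#7 T0 reads 2
#8 T0 CAS(2→3) writes; counter now 3
#9 T1 reads 3
#10 T1 CAS(3→4) writes; counter now 4
#11 T1 reads 4
#12 T1 CAS(4→5) writes; counter now 5
#13 T1 reads 5
#14 T1 CAS(5→6) writes; counter now 6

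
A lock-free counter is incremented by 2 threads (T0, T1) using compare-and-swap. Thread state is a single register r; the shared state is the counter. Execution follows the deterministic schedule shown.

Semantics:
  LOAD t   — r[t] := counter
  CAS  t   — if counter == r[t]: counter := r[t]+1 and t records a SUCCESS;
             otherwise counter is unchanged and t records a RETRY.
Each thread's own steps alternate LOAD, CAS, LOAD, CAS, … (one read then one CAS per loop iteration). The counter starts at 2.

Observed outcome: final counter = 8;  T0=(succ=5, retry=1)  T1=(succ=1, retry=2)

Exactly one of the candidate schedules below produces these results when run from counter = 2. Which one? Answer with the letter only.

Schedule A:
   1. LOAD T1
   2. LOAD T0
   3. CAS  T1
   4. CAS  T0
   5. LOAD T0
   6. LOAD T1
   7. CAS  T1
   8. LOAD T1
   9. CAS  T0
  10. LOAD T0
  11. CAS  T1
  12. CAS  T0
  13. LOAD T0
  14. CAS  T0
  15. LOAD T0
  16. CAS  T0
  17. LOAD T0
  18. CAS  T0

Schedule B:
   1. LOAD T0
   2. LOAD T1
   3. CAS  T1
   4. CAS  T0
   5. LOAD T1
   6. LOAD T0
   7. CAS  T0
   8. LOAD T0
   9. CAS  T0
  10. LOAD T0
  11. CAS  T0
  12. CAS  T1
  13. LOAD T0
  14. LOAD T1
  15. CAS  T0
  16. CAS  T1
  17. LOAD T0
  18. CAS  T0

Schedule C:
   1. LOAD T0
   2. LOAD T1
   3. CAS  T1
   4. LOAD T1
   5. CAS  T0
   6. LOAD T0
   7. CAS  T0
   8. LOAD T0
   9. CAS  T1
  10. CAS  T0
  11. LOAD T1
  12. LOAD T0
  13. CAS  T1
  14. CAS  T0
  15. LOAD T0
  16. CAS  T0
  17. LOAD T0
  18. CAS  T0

Tracing schedule B:
T0 LOAD — after: cnt=2, r=2 — load
T1 LOAD — after: cnt=2, r=2 — load
T1 CAS — after: cnt=3, r=2 — ok
T0 CAS — after: cnt=3, r=2 — retry
T1 LOAD — after: cnt=3, r=3 — load
T0 LOAD — after: cnt=3, r=3 — load
T0 CAS — after: cnt=4, r=3 — ok
T0 LOAD — after: cnt=4, r=4 — load
T0 CAS — after: cnt=5, r=4 — ok
T0 LOAD — after: cnt=5, r=5 — load
T0 CAS — after: cnt=6, r=5 — ok
T1 CAS — after: cnt=6, r=3 — retry
T0 LOAD — after: cnt=6, r=6 — load
T1 LOAD — after: cnt=6, r=6 — load
T0 CAS — after: cnt=7, r=6 — ok
T1 CAS — after: cnt=7, r=6 — retry
T0 LOAD — after: cnt=7, r=7 — load
T0 CAS — after: cnt=8, r=7 — ok

B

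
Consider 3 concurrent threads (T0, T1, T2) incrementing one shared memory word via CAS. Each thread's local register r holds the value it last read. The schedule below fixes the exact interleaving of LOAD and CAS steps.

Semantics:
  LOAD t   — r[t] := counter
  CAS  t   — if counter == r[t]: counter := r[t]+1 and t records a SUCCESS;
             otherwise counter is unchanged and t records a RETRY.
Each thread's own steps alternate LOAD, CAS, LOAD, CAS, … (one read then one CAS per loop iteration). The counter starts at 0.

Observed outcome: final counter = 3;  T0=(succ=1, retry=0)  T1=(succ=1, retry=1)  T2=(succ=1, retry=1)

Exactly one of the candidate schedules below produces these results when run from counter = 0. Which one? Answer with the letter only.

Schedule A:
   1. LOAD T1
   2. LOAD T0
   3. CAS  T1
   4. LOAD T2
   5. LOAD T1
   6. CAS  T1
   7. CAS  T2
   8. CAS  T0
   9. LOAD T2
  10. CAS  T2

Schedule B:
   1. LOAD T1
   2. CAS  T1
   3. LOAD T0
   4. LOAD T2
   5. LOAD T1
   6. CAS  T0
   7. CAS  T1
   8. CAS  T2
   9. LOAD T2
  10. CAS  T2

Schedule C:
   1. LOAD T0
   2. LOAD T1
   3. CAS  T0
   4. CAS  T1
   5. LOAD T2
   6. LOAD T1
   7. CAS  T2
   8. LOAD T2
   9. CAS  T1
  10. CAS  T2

B

Tracing schedule B:
1. LOAD T1 → mem=0 r[T1]=0 [LOAD]
2. CAS T1 → mem=1 r[T1]=0 [OK]
3. LOAD T0 → mem=1 r[T0]=1 [LOAD]
4. LOAD T2 → mem=1 r[T2]=1 [LOAD]
5. LOAD T1 → mem=1 r[T1]=1 [LOAD]
6. CAS T0 → mem=2 r[T0]=1 [OK]
7. CAS T1 → mem=2 r[T1]=1 [RETRY]
8. CAS T2 → mem=2 r[T2]=1 [RETRY]
9. LOAD T2 → mem=2 r[T2]=2 [LOAD]
10. CAS T2 → mem=3 r[T2]=2 [OK]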